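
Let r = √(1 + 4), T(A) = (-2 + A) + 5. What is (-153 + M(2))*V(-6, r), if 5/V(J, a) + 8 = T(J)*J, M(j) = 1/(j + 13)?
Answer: -1147/15 ≈ -76.467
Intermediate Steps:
M(j) = 1/(13 + j)
T(A) = 3 + A
r = √5 ≈ 2.2361
V(J, a) = 5/(-8 + J*(3 + J)) (V(J, a) = 5/(-8 + (3 + J)*J) = 5/(-8 + J*(3 + J)))
(-153 + M(2))*V(-6, r) = (-153 + 1/(13 + 2))*(5/(-8 - 6*(3 - 6))) = (-153 + 1/15)*(5/(-8 - 6*(-3))) = (-153 + 1/15)*(5/(-8 + 18)) = -2294/(3*10) = -2294/15*½ = -1147/15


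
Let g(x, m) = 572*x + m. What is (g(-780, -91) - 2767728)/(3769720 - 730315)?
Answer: -3213979/3039405 ≈ -1.0574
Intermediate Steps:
g(x, m) = m + 572*x
(g(-780, -91) - 2767728)/(3769720 - 730315) = ((-91 + 572*(-780)) - 2767728)/(3769720 - 730315) = ((-91 - 446160) - 2767728)/3039405 = (-446251 - 2767728)*(1/3039405) = -3213979*1/3039405 = -3213979/3039405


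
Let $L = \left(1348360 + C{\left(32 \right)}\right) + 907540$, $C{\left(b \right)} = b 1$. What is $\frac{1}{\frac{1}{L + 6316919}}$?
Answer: $8572851$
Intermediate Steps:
$C{\left(b \right)} = b$
$L = 2255932$ ($L = \left(1348360 + 32\right) + 907540 = 1348392 + 907540 = 2255932$)
$\frac{1}{\frac{1}{L + 6316919}} = \frac{1}{\frac{1}{2255932 + 6316919}} = \frac{1}{\frac{1}{8572851}} = 8572851$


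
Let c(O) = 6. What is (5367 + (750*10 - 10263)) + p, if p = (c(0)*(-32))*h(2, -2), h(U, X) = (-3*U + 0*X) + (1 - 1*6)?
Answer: 4716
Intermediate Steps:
h(U, X) = -5 - 3*U (h(U, X) = (-3*U + 0) + (1 - 6) = -3*U - 5 = -5 - 3*U)
p = 2112 (p = (6*(-32))*(-5 - 3*2) = -192*(-5 - 6) = -192*(-11) = 2112)
(5367 + (750*10 - 10263)) + p = (5367 + (750*10 - 10263)) + 2112 = (5367 + (7500 - 10263)) + 2112 = (5367 - 2763) + 2112 = 2604 + 2112 = 4716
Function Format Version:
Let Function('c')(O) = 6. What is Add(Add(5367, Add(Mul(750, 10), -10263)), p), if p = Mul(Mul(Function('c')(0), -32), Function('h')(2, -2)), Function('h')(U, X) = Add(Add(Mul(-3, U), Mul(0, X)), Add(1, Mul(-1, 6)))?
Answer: 4716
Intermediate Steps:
Function('h')(U, X) = Add(-5, Mul(-3, U)) (Function('h')(U, X) = Add(Add(Mul(-3, U), 0), Add(1, -6)) = Add(Mul(-3, U), -5) = Add(-5, Mul(-3, U)))
p = 2112 (p = Mul(Mul(6, -32), Add(-5, Mul(-3, 2))) = Mul(-192, Add(-5, -6)) = Mul(-192, -11) = 2112)
Add(Add(5367, Add(Mul(750, 10), -10263)), p) = Add(Add(5367, Add(Mul(750, 10), -10263)), 2112) = Add(Add(5367, Add(7500, -10263)), 2112) = Add(Add(5367, -2763), 2112) = Add(2604, 2112) = 4716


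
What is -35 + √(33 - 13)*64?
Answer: -35 + 128*√5 ≈ 251.22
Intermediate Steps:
-35 + √(33 - 13)*64 = -35 + √20*64 = -35 + (2*√5)*64 = -35 + 128*√5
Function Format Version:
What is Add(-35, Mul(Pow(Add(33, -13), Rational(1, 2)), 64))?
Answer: Add(-35, Mul(128, Pow(5, Rational(1, 2)))) ≈ 251.22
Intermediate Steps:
Add(-35, Mul(Pow(Add(33, -13), Rational(1, 2)), 64)) = Add(-35, Mul(Pow(20, Rational(1, 2)), 64)) = Add(-35, Mul(Mul(2, Pow(5, Rational(1, 2))), 64)) = Add(-35, Mul(128, Pow(5, Rational(1, 2))))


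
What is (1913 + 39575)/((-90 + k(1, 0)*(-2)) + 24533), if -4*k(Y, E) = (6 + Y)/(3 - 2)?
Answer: 82976/48893 ≈ 1.6971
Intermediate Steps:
k(Y, E) = -3/2 - Y/4 (k(Y, E) = -(6 + Y)/(4*(3 - 2)) = -(6 + Y)/(4*1) = -(6 + Y)/4 = -3/2 - Y/4)
(1913 + 39575)/((-90 + k(1, 0)*(-2)) + 24533) = (1913 + 39575)/((-90 + (-3/2 - ¼*1)*(-2)) + 24533) = 41488/((-90 + (-3/2 - ¼)*(-2)) + 24533) = 41488/((-90 - 7/4*(-2)) + 24533) = 41488/((-90 + 7/2) + 24533) = 41488/(-173/2 + 24533) = 41488/(48893/2) = 41488*(2/48893) = 82976/48893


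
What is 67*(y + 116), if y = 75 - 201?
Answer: -670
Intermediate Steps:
y = -126
67*(y + 116) = 67*(-126 + 116) = 67*(-10) = -670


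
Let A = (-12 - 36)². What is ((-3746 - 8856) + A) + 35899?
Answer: 25601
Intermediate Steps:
A = 2304 (A = (-48)² = 2304)
((-3746 - 8856) + A) + 35899 = ((-3746 - 8856) + 2304) + 35899 = (-12602 + 2304) + 35899 = -10298 + 35899 = 25601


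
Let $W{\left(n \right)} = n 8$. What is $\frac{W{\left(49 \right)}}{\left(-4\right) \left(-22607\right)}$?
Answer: $\frac{98}{22607} \approx 0.0043349$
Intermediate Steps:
$W{\left(n \right)} = 8 n$
$\frac{W{\left(49 \right)}}{\left(-4\right) \left(-22607\right)} = \frac{8 \cdot 49}{\left(-4\right) \left(-22607\right)} = \frac{392}{90428} = 392 \cdot \frac{1}{90428} = \frac{98}{22607}$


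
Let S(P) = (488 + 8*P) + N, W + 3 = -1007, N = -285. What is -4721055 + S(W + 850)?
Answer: -4722132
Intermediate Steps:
W = -1010 (W = -3 - 1007 = -1010)
S(P) = 203 + 8*P (S(P) = (488 + 8*P) - 285 = 203 + 8*P)
-4721055 + S(W + 850) = -4721055 + (203 + 8*(-1010 + 850)) = -4721055 + (203 + 8*(-160)) = -4721055 + (203 - 1280) = -4721055 - 1077 = -4722132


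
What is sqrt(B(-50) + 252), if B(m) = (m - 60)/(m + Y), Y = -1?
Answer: sqrt(661062)/51 ≈ 15.942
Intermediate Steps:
B(m) = (-60 + m)/(-1 + m) (B(m) = (m - 60)/(m - 1) = (-60 + m)/(-1 + m))
sqrt(B(-50) + 252) = sqrt((-60 - 50)/(-1 - 50) + 252) = sqrt(-110/(-51) + 252) = sqrt(-1/51*(-110) + 252) = sqrt(110/51 + 252) = sqrt(12962/51) = sqrt(661062)/51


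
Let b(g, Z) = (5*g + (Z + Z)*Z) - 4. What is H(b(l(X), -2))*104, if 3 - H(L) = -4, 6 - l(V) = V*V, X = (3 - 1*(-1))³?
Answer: 728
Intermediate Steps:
X = 64 (X = (3 + 1)³ = 4³ = 64)
l(V) = 6 - V² (l(V) = 6 - V*V = 6 - V²)
b(g, Z) = -4 + 2*Z² + 5*g (b(g, Z) = (5*g + (2*Z)*Z) - 4 = (5*g + 2*Z²) - 4 = (2*Z² + 5*g) - 4 = -4 + 2*Z² + 5*g)
H(L) = 7 (H(L) = 3 - 1*(-4) = 3 + 4 = 7)
H(b(l(X), -2))*104 = 7*104 = 728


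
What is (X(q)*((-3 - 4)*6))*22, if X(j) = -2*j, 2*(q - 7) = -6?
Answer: 7392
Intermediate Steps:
q = 4 (q = 7 + (1/2)*(-6) = 7 - 3 = 4)
(X(q)*((-3 - 4)*6))*22 = ((-2*4)*((-3 - 4)*6))*22 = -(-56)*6*22 = -8*(-42)*22 = 336*22 = 7392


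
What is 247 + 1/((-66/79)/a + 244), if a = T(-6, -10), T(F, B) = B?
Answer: 23814406/96413 ≈ 247.00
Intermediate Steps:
a = -10
247 + 1/((-66/79)/a + 244) = 247 + 1/(-66/79/(-10) + 244) = 247 + 1/(-66*1/79*(-1/10) + 244) = 247 + 1/(-66/79*(-1/10) + 244) = 247 + 1/(33/395 + 244) = 247 + 1/(96413/395) = 247 + 395/96413 = 23814406/96413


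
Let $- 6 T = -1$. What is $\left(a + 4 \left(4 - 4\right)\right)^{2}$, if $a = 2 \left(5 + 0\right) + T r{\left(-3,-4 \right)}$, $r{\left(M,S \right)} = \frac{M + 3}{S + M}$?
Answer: $100$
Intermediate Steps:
$r{\left(M,S \right)} = \frac{3 + M}{M + S}$
$T = \frac{1}{6}$ ($T = \left(- \frac{1}{6}\right) \left(-1\right) = \frac{1}{6} \approx 0.16667$)
$a = 10$ ($a = 2 \left(5 + 0\right) + \frac{\frac{1}{-3 - 4} \left(3 - 3\right)}{6} = 2 \cdot 5 + \frac{\frac{1}{-7} \cdot 0}{6} = 10 + \frac{\left(- \frac{1}{7}\right) 0}{6} = 10 + \frac{1}{6} \cdot 0 = 10 + 0 = 10$)
$\left(a + 4 \left(4 - 4\right)\right)^{2} = \left(10 + 4 \left(4 - 4\right)\right)^{2} = \left(10 + 4 \cdot 0\right)^{2} = \left(10 + 0\right)^{2} = 10^{2} = 100$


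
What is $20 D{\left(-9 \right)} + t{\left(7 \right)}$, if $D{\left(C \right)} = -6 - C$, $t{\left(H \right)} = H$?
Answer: $67$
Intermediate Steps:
$20 D{\left(-9 \right)} + t{\left(7 \right)} = 20 \left(-6 - -9\right) + 7 = 20 \left(-6 + 9\right) + 7 = 20 \cdot 3 + 7 = 60 + 7 = 67$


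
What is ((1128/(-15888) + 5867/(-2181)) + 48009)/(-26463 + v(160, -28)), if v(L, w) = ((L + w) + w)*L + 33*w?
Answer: -69312463937/15516755034 ≈ -4.4669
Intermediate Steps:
v(L, w) = 33*w + L*(L + 2*w) (v(L, w) = (L + 2*w)*L + 33*w = L*(L + 2*w) + 33*w = 33*w + L*(L + 2*w))
((1128/(-15888) + 5867/(-2181)) + 48009)/(-26463 + v(160, -28)) = ((1128/(-15888) + 5867/(-2181)) + 48009)/(-26463 + (160**2 + 33*(-28) + 2*160*(-28))) = ((1128*(-1/15888) + 5867*(-1/2181)) + 48009)/(-26463 + (25600 - 924 - 8960)) = ((-47/662 - 5867/2181) + 48009)/(-26463 + 15716) = (-3986461/1443822 + 48009)/(-10747) = (69312463937/1443822)*(-1/10747) = -69312463937/15516755034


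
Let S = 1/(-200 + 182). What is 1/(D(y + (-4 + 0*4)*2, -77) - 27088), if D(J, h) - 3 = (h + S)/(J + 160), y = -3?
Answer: -2682/72643357 ≈ -3.6920e-5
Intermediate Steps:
S = -1/18 (S = 1/(-18) = -1/18 ≈ -0.055556)
D(J, h) = 3 + (-1/18 + h)/(160 + J) (D(J, h) = 3 + (h - 1/18)/(J + 160) = 3 + (-1/18 + h)/(160 + J))
1/(D(y + (-4 + 0*4)*2, -77) - 27088) = 1/((8639/18 - 77 + 3*(-3 + (-4 + 0*4)*2))/(160 + (-3 + (-4 + 0*4)*2)) - 27088) = 1/((8639/18 - 77 + 3*(-3 + (-4 + 0)*2))/(160 + (-3 + (-4 + 0)*2)) - 27088) = 1/((8639/18 - 77 + 3*(-3 - 4*2))/(160 + (-3 - 4*2)) - 27088) = 1/((8639/18 - 77 + 3*(-3 - 8))/(160 + (-3 - 8)) - 27088) = 1/((8639/18 - 77 + 3*(-11))/(160 - 11) - 27088) = 1/((8639/18 - 77 - 33)/149 - 27088) = 1/((1/149)*(6659/18) - 27088) = 1/(6659/2682 - 27088) = 1/(-72643357/2682) = -2682/72643357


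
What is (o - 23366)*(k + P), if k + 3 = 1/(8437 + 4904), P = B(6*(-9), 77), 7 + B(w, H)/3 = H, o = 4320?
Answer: -52597205048/13341 ≈ -3.9425e+6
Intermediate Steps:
B(w, H) = -21 + 3*H
P = 210 (P = -21 + 3*77 = -21 + 231 = 210)
k = -40022/13341 (k = -3 + 1/(8437 + 4904) = -3 + 1/13341 = -40022/13341 ≈ -2.9999)
(o - 23366)*(k + P) = (4320 - 23366)*(-40022/13341 + 210) = -19046*2761588/13341 = -52597205048/13341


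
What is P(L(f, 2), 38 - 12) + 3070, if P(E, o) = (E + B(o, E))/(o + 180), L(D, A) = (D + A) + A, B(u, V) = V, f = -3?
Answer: 316211/103 ≈ 3070.0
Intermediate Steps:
L(D, A) = D + 2*A (L(D, A) = (A + D) + A = D + 2*A)
P(E, o) = 2*E/(180 + o) (P(E, o) = (E + E)/(o + 180) = (2*E)/(180 + o) = 2*E/(180 + o))
P(L(f, 2), 38 - 12) + 3070 = 2*(-3 + 2*2)/(180 + (38 - 12)) + 3070 = 2*(-3 + 4)/(180 + 26) + 3070 = 2*1/206 + 3070 = 2*1*(1/206) + 3070 = 1/103 + 3070 = 316211/103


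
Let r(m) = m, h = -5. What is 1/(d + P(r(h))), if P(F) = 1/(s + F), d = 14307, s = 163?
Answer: 158/2260507 ≈ 6.9896e-5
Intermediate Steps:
P(F) = 1/(163 + F)
1/(d + P(r(h))) = 1/(14307 + 1/(163 - 5)) = 1/(14307 + 1/158) = 1/(2260507/158) = 158/2260507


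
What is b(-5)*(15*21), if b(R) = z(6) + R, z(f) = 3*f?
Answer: 4095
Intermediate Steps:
b(R) = 18 + R (b(R) = 3*6 + R = 18 + R)
b(-5)*(15*21) = (18 - 5)*(15*21) = 13*315 = 4095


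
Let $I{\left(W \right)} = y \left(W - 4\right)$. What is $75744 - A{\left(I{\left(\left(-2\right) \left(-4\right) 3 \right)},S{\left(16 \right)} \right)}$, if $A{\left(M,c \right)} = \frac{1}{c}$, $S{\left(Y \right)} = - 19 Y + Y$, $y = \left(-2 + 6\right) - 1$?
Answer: $\frac{21814273}{288} \approx 75744.0$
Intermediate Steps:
$y = 3$ ($y = 4 - 1 = 3$)
$S{\left(Y \right)} = - 18 Y$
$I{\left(W \right)} = -12 + 3 W$ ($I{\left(W \right)} = 3 \left(W - 4\right) = 3 \left(-4 + W\right) = -12 + 3 W$)
$75744 - A{\left(I{\left(\left(-2\right) \left(-4\right) 3 \right)},S{\left(16 \right)} \right)} = 75744 - \frac{1}{\left(-18\right) 16} = 75744 - \frac{1}{-288} = 75744 - - \frac{1}{288} = 75744 + \frac{1}{288} = \frac{21814273}{288}$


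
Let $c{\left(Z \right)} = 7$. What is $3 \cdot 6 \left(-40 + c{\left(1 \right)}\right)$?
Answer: $-594$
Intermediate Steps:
$3 \cdot 6 \left(-40 + c{\left(1 \right)}\right) = 3 \cdot 6 \left(-40 + 7\right) = 18 \left(-33\right) = -594$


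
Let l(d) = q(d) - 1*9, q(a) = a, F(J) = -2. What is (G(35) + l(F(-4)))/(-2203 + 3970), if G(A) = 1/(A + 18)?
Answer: -194/31217 ≈ -0.0062146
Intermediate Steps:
G(A) = 1/(18 + A)
l(d) = -9 + d (l(d) = d - 1*9 = d - 9 = -9 + d)
(G(35) + l(F(-4)))/(-2203 + 3970) = (1/(18 + 35) + (-9 - 2))/(-2203 + 3970) = (1/53 - 11)/1767 = (1/53 - 11)*(1/1767) = -582/53*1/1767 = -194/31217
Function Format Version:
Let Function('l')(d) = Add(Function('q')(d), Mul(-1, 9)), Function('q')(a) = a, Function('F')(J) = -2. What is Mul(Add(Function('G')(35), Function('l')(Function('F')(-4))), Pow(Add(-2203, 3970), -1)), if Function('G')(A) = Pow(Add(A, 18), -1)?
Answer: Rational(-194, 31217) ≈ -0.0062146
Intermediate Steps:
Function('G')(A) = Pow(Add(18, A), -1)
Function('l')(d) = Add(-9, d) (Function('l')(d) = Add(d, Mul(-1, 9)) = Add(d, -9) = Add(-9, d))
Mul(Add(Function('G')(35), Function('l')(Function('F')(-4))), Pow(Add(-2203, 3970), -1)) = Mul(Add(Pow(Add(18, 35), -1), Add(-9, -2)), Pow(Add(-2203, 3970), -1)) = Mul(Add(Pow(53, -1), -11), Pow(1767, -1)) = Mul(Add(Rational(1, 53), -11), Rational(1, 1767)) = Mul(Rational(-582, 53), Rational(1, 1767)) = Rational(-194, 31217)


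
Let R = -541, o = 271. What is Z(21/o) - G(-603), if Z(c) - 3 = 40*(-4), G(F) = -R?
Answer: -698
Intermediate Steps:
G(F) = 541 (G(F) = -1*(-541) = 541)
Z(c) = -157 (Z(c) = 3 + 40*(-4) = 3 - 160 = -157)
Z(21/o) - G(-603) = -157 - 1*541 = -157 - 541 = -698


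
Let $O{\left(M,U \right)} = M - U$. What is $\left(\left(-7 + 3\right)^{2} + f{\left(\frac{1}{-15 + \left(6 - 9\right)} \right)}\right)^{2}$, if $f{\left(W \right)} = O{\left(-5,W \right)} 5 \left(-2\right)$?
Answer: $\frac{346921}{81} \approx 4283.0$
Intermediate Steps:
$f{\left(W \right)} = 50 + 10 W$ ($f{\left(W \right)} = \left(-5 - W\right) 5 \left(-2\right) = \left(-25 - 5 W\right) \left(-2\right) = 50 + 10 W$)
$\left(\left(-7 + 3\right)^{2} + f{\left(\frac{1}{-15 + \left(6 - 9\right)} \right)}\right)^{2} = \left(\left(-7 + 3\right)^{2} + \left(50 + \frac{10}{-15 + \left(6 - 9\right)}\right)\right)^{2} = \left(\left(-4\right)^{2} + \left(50 + \frac{10}{-15 - 3}\right)\right)^{2} = \left(16 + \left(50 + \frac{10}{-18}\right)\right)^{2} = \left(16 + \left(50 + 10 \left(- \frac{1}{18}\right)\right)\right)^{2} = \left(16 + \left(50 - \frac{5}{9}\right)\right)^{2} = \left(16 + \frac{445}{9}\right)^{2} = \left(\frac{589}{9}\right)^{2} = \frac{346921}{81}$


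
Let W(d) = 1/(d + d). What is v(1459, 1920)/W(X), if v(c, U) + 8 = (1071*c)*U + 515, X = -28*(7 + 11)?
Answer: -3024172758096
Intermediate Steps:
X = -504 (X = -28*18 = -504)
v(c, U) = 507 + 1071*U*c (v(c, U) = -8 + ((1071*c)*U + 515) = -8 + (1071*U*c + 515) = -8 + (515 + 1071*U*c) = 507 + 1071*U*c)
W(d) = 1/(2*d)
v(1459, 1920)/W(X) = (507 + 1071*1920*1459)/(((½)/(-504))) = (507 + 3000170880)/(((½)*(-1/504))) = 3000171387/(-1/1008) = 3000171387*(-1008) = -3024172758096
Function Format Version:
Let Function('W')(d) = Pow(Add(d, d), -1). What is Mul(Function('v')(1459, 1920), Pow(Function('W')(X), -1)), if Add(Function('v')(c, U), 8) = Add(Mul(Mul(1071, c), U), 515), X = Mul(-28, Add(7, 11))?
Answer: -3024172758096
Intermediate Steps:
X = -504 (X = Mul(-28, 18) = -504)
Function('v')(c, U) = Add(507, Mul(1071, U, c)) (Function('v')(c, U) = Add(-8, Add(Mul(Mul(1071, c), U), 515)) = Add(-8, Add(Mul(1071, U, c), 515)) = Add(-8, Add(515, Mul(1071, U, c))) = Add(507, Mul(1071, U, c)))
Function('W')(d) = Mul(Rational(1, 2), Pow(d, -1)) (Function('W')(d) = Pow(Mul(2, d), -1) = Mul(Rational(1, 2), Pow(d, -1)))
Mul(Function('v')(1459, 1920), Pow(Function('W')(X), -1)) = Mul(Add(507, Mul(1071, 1920, 1459)), Pow(Mul(Rational(1, 2), Pow(-504, -1)), -1)) = Mul(Add(507, 3000170880), Pow(Mul(Rational(1, 2), Rational(-1, 504)), -1)) = Mul(3000171387, Pow(Rational(-1, 1008), -1)) = Mul(3000171387, -1008) = -3024172758096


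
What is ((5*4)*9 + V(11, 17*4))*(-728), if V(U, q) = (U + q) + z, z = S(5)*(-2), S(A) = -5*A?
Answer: -224952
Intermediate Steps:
z = 50 (z = -5*5*(-2) = -25*(-2) = 50)
V(U, q) = 50 + U + q (V(U, q) = (U + q) + 50 = 50 + U + q)
((5*4)*9 + V(11, 17*4))*(-728) = ((5*4)*9 + (50 + 11 + 17*4))*(-728) = (20*9 + (50 + 11 + 68))*(-728) = (180 + 129)*(-728) = 309*(-728) = -224952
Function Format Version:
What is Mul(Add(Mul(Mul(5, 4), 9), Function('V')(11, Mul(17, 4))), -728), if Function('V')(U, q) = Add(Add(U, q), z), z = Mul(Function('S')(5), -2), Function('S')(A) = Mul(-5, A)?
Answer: -224952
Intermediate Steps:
z = 50 (z = Mul(Mul(-5, 5), -2) = Mul(-25, -2) = 50)
Function('V')(U, q) = Add(50, U, q) (Function('V')(U, q) = Add(Add(U, q), 50) = Add(50, U, q))
Mul(Add(Mul(Mul(5, 4), 9), Function('V')(11, Mul(17, 4))), -728) = Mul(Add(Mul(Mul(5, 4), 9), Add(50, 11, Mul(17, 4))), -728) = Mul(Add(Mul(20, 9), Add(50, 11, 68)), -728) = Mul(Add(180, 129), -728) = Mul(309, -728) = -224952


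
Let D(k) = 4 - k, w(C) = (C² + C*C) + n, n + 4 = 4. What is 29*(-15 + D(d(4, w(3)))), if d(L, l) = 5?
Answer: -464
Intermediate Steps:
n = 0 (n = -4 + 4 = 0)
w(C) = 2*C² (w(C) = (C² + C*C) + 0 = (C² + C²) + 0 = 2*C² + 0 = 2*C²)
29*(-15 + D(d(4, w(3)))) = 29*(-15 + (4 - 1*5)) = 29*(-15 + (4 - 5)) = 29*(-15 - 1) = 29*(-16) = -464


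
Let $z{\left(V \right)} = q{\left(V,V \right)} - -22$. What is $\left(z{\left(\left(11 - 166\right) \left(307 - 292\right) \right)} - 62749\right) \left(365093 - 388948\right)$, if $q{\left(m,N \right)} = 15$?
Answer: $1495994760$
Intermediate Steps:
$z{\left(V \right)} = 37$ ($z{\left(V \right)} = 15 - -22 = 15 + 22 = 37$)
$\left(z{\left(\left(11 - 166\right) \left(307 - 292\right) \right)} - 62749\right) \left(365093 - 388948\right) = \left(37 - 62749\right) \left(365093 - 388948\right) = \left(-62712\right) \left(-23855\right) = 1495994760$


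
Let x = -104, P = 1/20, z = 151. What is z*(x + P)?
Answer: -313929/20 ≈ -15696.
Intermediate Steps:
P = 1/20 ≈ 0.050000
z*(x + P) = 151*(-104 + 1/20) = 151*(-2079/20) = -313929/20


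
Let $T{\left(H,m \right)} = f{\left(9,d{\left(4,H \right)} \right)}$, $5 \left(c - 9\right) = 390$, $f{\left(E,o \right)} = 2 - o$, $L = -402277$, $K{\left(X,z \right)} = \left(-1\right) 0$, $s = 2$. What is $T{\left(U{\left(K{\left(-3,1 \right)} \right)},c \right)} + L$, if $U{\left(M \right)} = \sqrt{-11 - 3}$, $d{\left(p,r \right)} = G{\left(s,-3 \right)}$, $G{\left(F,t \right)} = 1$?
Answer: $-402276$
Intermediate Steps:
$d{\left(p,r \right)} = 1$
$K{\left(X,z \right)} = 0$
$U{\left(M \right)} = i \sqrt{14}$ ($U{\left(M \right)} = \sqrt{-14} = i \sqrt{14}$)
$c = 87$ ($c = 9 + \frac{1}{5} \cdot 390 = 9 + 78 = 87$)
$T{\left(H,m \right)} = 1$ ($T{\left(H,m \right)} = 2 - 1 = 1$)
$T{\left(U{\left(K{\left(-3,1 \right)} \right)},c \right)} + L = 1 - 402277 = -402276$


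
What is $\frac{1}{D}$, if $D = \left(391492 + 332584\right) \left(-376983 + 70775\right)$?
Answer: $- \frac{1}{221717863808} \approx -4.5102 \cdot 10^{-12}$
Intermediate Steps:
$D = -221717863808$ ($D = 724076 \left(-306208\right) = -221717863808$)
$\frac{1}{D} = \frac{1}{-221717863808} = - \frac{1}{221717863808}$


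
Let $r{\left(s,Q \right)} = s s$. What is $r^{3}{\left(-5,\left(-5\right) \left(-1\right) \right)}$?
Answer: $15625$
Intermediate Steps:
$r{\left(s,Q \right)} = s^{2}$
$r^{3}{\left(-5,\left(-5\right) \left(-1\right) \right)} = \left(\left(-5\right)^{2}\right)^{3} = 25^{3} = 15625$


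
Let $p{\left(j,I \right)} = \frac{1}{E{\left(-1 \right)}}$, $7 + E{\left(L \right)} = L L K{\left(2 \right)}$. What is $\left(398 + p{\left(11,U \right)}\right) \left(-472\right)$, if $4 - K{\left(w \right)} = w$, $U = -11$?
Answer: $- \frac{938808}{5} \approx -1.8776 \cdot 10^{5}$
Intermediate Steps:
$K{\left(w \right)} = 4 - w$
$E{\left(L \right)} = -7 + 2 L^{2}$ ($E{\left(L \right)} = -7 + L L \left(4 - 2\right) = -7 + L^{2} \left(4 - 2\right) = -7 + L^{2} \cdot 2 = -7 + 2 L^{2}$)
$p{\left(j,I \right)} = - \frac{1}{5}$ ($p{\left(j,I \right)} = \frac{1}{-7 + 2 \left(-1\right)^{2}} = \frac{1}{-7 + 2 \cdot 1} = \frac{1}{-7 + 2} = \frac{1}{-5} = - \frac{1}{5}$)
$\left(398 + p{\left(11,U \right)}\right) \left(-472\right) = \left(398 - \frac{1}{5}\right) \left(-472\right) = \frac{1989}{5} \left(-472\right) = - \frac{938808}{5}$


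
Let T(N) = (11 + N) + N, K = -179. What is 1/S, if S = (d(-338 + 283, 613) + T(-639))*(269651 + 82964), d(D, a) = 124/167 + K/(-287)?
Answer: -47929/21389824069630 ≈ -2.2407e-9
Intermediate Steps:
T(N) = 11 + 2*N
d(D, a) = 65481/47929 (d(D, a) = 124/167 - 179/(-287) = 124*(1/167) - 179*(-1/287) = 124/167 + 179/287 = 65481/47929)
S = -21389824069630/47929 (S = (65481/47929 + (11 + 2*(-639)))*(269651 + 82964) = (65481/47929 + (11 - 1278))*352615 = (65481/47929 - 1267)*352615 = -60660562/47929*352615 = -21389824069630/47929 ≈ -4.4628e+8)
1/S = 1/(-21389824069630/47929) = -47929/21389824069630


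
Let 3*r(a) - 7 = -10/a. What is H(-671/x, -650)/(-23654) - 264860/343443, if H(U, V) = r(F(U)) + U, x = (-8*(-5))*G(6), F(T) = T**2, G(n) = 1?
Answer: -112740967415938507/146306726434960080 ≈ -0.77058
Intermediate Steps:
x = 40 (x = -8*(-5)*1 = 40*1 = 40)
r(a) = 7/3 - 10/(3*a) (r(a) = 7/3 + (-10/a)/3 = 7/3 - 10/(3*a))
H(U, V) = U + (-10 + 7*U**2)/(3*U**2) (H(U, V) = (-10 + 7*U**2)/(3*(U**2)) + U = (-10 + 7*U**2)/(3*U**2) + U = U + (-10 + 7*U**2)/(3*U**2))
H(-671/x, -650)/(-23654) - 264860/343443 = (7/3 - 671/40 - 10/(3*(-671/40)**2))/(-23654) - 264860/343443 = (7/3 - 671*1/40 - 10/(3*(-671*1/40)**2))*(-1/23654) - 264860*1/343443 = (7/3 - 671/40 - 10/(3*(-671/40)**2))*(-1/23654) - 264860/343443 = (7/3 - 671/40 - 10/3*1600/450241)*(-1/23654) - 264860/343443 = (7/3 - 671/40 - 16000/1350723)*(-1/23654) - 264860/343443 = -260302551/18009640*(-1/23654) - 264860/343443 = 260302551/426000024560 - 264860/343443 = -112740967415938507/146306726434960080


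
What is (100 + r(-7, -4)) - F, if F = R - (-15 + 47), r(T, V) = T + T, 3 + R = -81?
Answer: 202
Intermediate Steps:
R = -84 (R = -3 - 81 = -84)
r(T, V) = 2*T
F = -116 (F = -84 - (-15 + 47) = -84 - 1*32 = -84 - 32 = -116)
(100 + r(-7, -4)) - F = (100 + 2*(-7)) - 1*(-116) = (100 - 14) + 116 = 86 + 116 = 202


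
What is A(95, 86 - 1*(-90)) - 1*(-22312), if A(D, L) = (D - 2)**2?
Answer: 30961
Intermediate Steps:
A(D, L) = (-2 + D)**2
A(95, 86 - 1*(-90)) - 1*(-22312) = (-2 + 95)**2 - 1*(-22312) = 93**2 + 22312 = 8649 + 22312 = 30961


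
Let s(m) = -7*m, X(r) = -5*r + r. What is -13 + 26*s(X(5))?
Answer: 3627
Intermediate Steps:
X(r) = -4*r
-13 + 26*s(X(5)) = -13 + 26*(-(-28)*5) = -13 + 26*(-7*(-20)) = -13 + 26*140 = -13 + 3640 = 3627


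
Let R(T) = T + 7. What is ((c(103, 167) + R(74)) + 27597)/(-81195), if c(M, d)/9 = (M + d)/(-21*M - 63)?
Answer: -3422711/10041115 ≈ -0.34087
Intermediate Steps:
R(T) = 7 + T
c(M, d) = 9*(M + d)/(-63 - 21*M) (c(M, d) = 9*((M + d)/(-21*M - 63)) = 9*((M + d)/(-63 - 21*M)) = 9*(M + d)/(-63 - 21*M))
((c(103, 167) + R(74)) + 27597)/(-81195) = ((3*(-1*103 - 1*167)/(7*(3 + 103)) + (7 + 74)) + 27597)/(-81195) = (((3/7)*(-103 - 167)/106 + 81) + 27597)*(-1/81195) = (((3/7)*(1/106)*(-270) + 81) + 27597)*(-1/81195) = ((-405/371 + 81) + 27597)*(-1/81195) = (29646/371 + 27597)*(-1/81195) = (10268133/371)*(-1/81195) = -3422711/10041115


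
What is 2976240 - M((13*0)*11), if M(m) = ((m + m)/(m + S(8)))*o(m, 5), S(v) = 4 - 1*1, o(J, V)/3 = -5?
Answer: 2976240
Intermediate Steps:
o(J, V) = -15 (o(J, V) = 3*(-5) = -15)
S(v) = 3 (S(v) = 4 - 1 = 3)
M(m) = -30*m/(3 + m) (M(m) = ((m + m)/(m + 3))*(-15) = ((2*m)/(3 + m))*(-15) = (2*m/(3 + m))*(-15) = -30*m/(3 + m))
2976240 - M((13*0)*11) = 2976240 - (-30)*(13*0)*11/(3 + (13*0)*11) = 2976240 - (-30)*0*11/(3 + 0*11) = 2976240 - (-30)*0/(3 + 0) = 2976240 - (-30)*0/3 = 2976240 - 1*0 = 2976240 + 0 = 2976240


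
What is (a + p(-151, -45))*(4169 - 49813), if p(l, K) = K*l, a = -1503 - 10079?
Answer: 218497828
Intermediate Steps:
a = -11582
(a + p(-151, -45))*(4169 - 49813) = (-11582 - 45*(-151))*(4169 - 49813) = (-11582 + 6795)*(-45644) = -4787*(-45644) = 218497828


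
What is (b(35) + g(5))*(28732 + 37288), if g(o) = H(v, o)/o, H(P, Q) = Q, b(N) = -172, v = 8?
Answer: -11289420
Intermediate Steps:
g(o) = 1 (g(o) = o/o = 1)
(b(35) + g(5))*(28732 + 37288) = (-172 + 1)*(28732 + 37288) = -171*66020 = -11289420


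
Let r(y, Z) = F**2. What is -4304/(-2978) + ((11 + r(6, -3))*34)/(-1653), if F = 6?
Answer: 1177834/2461317 ≈ 0.47854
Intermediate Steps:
r(y, Z) = 36 (r(y, Z) = 6**2 = 36)
-4304/(-2978) + ((11 + r(6, -3))*34)/(-1653) = -4304/(-2978) + ((11 + 36)*34)/(-1653) = -4304*(-1/2978) + (47*34)*(-1/1653) = 2152/1489 + 1598*(-1/1653) = 2152/1489 - 1598/1653 = 1177834/2461317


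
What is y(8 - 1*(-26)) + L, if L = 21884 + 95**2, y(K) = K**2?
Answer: 32065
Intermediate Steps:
L = 30909 (L = 21884 + 9025 = 30909)
y(8 - 1*(-26)) + L = (8 - 1*(-26))**2 + 30909 = (8 + 26)**2 + 30909 = 34**2 + 30909 = 1156 + 30909 = 32065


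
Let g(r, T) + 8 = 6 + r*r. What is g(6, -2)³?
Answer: 39304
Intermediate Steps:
g(r, T) = -2 + r² (g(r, T) = -8 + (6 + r*r) = -8 + (6 + r²) = -2 + r²)
g(6, -2)³ = (-2 + 6²)³ = (-2 + 36)³ = 34³ = 39304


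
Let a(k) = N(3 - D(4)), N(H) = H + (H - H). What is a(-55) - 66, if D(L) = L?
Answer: -67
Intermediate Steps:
N(H) = H (N(H) = H + 0 = H)
a(k) = -1 (a(k) = 3 - 1*4 = 3 - 4 = -1)
a(-55) - 66 = -1 - 66 = -67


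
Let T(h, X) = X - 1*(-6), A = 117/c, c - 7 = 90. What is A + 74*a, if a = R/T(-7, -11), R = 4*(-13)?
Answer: 373841/485 ≈ 770.81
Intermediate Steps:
c = 97 (c = 7 + 90 = 97)
A = 117/97 ≈ 1.2062
T(h, X) = 6 + X (T(h, X) = X + 6 = 6 + X)
R = -52
a = 52/5 (a = -52/(6 - 11) = -52/(-5) = -52*(-⅕) = 52/5 ≈ 10.400)
A + 74*a = 117/97 + 74*(52/5) = 117/97 + 3848/5 = 373841/485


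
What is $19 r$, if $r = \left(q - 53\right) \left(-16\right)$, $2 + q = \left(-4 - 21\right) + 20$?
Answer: $18240$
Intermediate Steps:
$q = -7$ ($q = -2 + \left(\left(-4 - 21\right) + 20\right) = -2 + \left(-25 + 20\right) = -2 - 5 = -7$)
$r = 960$ ($r = \left(-7 - 53\right) \left(-16\right) = \left(-60\right) \left(-16\right) = 960$)
$19 r = 19 \cdot 960 = 18240$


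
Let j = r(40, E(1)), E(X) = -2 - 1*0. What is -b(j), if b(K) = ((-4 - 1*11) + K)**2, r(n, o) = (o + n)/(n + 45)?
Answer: -1530169/7225 ≈ -211.79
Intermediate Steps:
E(X) = -2 (E(X) = -2 + 0 = -2)
r(n, o) = (n + o)/(45 + n)
j = 38/85 (j = (40 - 2)/(45 + 40) = 38/85 ≈ 0.44706)
b(K) = (-15 + K)**2 (b(K) = ((-4 - 11) + K)**2 = (-15 + K)**2)
-b(j) = -(-15 + 38/85)**2 = -(-1237/85)**2 = -1*1530169/7225 = -1530169/7225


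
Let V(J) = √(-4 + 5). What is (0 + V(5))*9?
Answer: 9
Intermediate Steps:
V(J) = 1 (V(J) = √1 = 1)
(0 + V(5))*9 = (0 + 1)*9 = 1*9 = 9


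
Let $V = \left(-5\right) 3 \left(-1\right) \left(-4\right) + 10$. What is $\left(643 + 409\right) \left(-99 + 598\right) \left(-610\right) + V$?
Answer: $-320218330$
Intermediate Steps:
$V = -50$ ($V = \left(-15\right) \left(-1\right) \left(-4\right) + 10 = 15 \left(-4\right) + 10 = -60 + 10 = -50$)
$\left(643 + 409\right) \left(-99 + 598\right) \left(-610\right) + V = \left(643 + 409\right) \left(-99 + 598\right) \left(-610\right) - 50 = 1052 \cdot 499 \left(-610\right) - 50 = 524948 \left(-610\right) - 50 = -320218280 - 50 = -320218330$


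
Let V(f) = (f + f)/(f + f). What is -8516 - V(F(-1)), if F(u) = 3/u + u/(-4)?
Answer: -8517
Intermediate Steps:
F(u) = 3/u - u/4 (F(u) = 3/u + u*(-1/4) = 3/u - u/4)
V(f) = 1 (V(f) = (2*f)/((2*f)) = (2*f)*(1/(2*f)) = 1)
-8516 - V(F(-1)) = -8516 - 1*1 = -8516 - 1 = -8517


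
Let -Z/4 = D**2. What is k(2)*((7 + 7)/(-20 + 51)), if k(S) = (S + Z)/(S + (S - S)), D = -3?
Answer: -238/31 ≈ -7.6774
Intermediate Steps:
Z = -36 (Z = -4*(-3)**2 = -4*9 = -36)
k(S) = (-36 + S)/S (k(S) = (S - 36)/(S + (S - S)) = (-36 + S)/(S + 0) = (-36 + S)/S)
k(2)*((7 + 7)/(-20 + 51)) = ((-36 + 2)/2)*((7 + 7)/(-20 + 51)) = ((1/2)*(-34))*(14/31) = -238/31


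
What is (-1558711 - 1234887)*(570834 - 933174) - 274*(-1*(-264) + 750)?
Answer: 1012232021484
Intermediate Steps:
(-1558711 - 1234887)*(570834 - 933174) - 274*(-1*(-264) + 750) = -2793598*(-362340) - 274*(264 + 750) = 1012232299320 - 274*1014 = 1012232299320 - 277836 = 1012232021484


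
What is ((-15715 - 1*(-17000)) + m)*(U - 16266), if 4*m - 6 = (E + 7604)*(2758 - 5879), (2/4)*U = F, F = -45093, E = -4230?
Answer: 280104699204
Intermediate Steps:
U = -90186 (U = 2*(-45093) = -90186)
m = -2632562 (m = 3/2 + ((-4230 + 7604)*(2758 - 5879))/4 = 3/2 + (3374*(-3121))/4 = 3/2 + (¼)*(-10530254) = 3/2 - 5265127/2 = -2632562)
((-15715 - 1*(-17000)) + m)*(U - 16266) = ((-15715 - 1*(-17000)) - 2632562)*(-90186 - 16266) = ((-15715 + 17000) - 2632562)*(-106452) = (1285 - 2632562)*(-106452) = -2631277*(-106452) = 280104699204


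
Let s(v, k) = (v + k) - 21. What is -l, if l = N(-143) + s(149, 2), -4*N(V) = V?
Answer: -663/4 ≈ -165.75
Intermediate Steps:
s(v, k) = -21 + k + v (s(v, k) = (k + v) - 21 = -21 + k + v)
N(V) = -V/4
l = 663/4 (l = -1/4*(-143) + (-21 + 2 + 149) = 143/4 + 130 = 663/4 ≈ 165.75)
-l = -1*663/4 = -663/4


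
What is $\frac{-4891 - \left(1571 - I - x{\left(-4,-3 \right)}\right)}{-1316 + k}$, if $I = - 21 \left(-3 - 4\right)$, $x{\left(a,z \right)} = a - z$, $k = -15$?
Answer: $\frac{6316}{1331} \approx 4.7453$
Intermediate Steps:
$I = 147$ ($I = - 21 \left(-7\right) = \left(-1\right) \left(-147\right) = 147$)
$\frac{-4891 - \left(1571 - I - x{\left(-4,-3 \right)}\right)}{-1316 + k} = \frac{-4891 + \left(\left(147 - 1\right) - 1571\right)}{-1316 - 15} = \frac{-4891 + \left(\left(147 + \left(-4 + 3\right)\right) - 1571\right)}{-1331} = \left(-4891 + \left(\left(147 - 1\right) - 1571\right)\right) \left(- \frac{1}{1331}\right) = \left(-4891 + \left(146 - 1571\right)\right) \left(- \frac{1}{1331}\right) = \left(-4891 - 1425\right) \left(- \frac{1}{1331}\right) = \left(-6316\right) \left(- \frac{1}{1331}\right) = \frac{6316}{1331}$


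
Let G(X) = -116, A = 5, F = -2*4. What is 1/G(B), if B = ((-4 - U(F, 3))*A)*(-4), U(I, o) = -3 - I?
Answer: -1/116 ≈ -0.0086207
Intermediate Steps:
F = -8
B = 180 (B = ((-4 - (-3 - 1*(-8)))*5)*(-4) = ((-4 - (-3 + 8))*5)*(-4) = ((-4 - 1*5)*5)*(-4) = ((-4 - 5)*5)*(-4) = -9*5*(-4) = -45*(-4) = 180)
1/G(B) = 1/(-116) = -1/116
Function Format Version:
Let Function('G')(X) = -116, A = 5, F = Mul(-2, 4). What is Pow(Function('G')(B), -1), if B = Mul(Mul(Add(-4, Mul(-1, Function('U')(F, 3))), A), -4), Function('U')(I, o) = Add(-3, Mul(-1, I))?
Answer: Rational(-1, 116) ≈ -0.0086207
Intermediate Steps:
F = -8
B = 180 (B = Mul(Mul(Add(-4, Mul(-1, Add(-3, Mul(-1, -8)))), 5), -4) = Mul(Mul(Add(-4, Mul(-1, Add(-3, 8))), 5), -4) = Mul(Mul(Add(-4, Mul(-1, 5)), 5), -4) = Mul(Mul(Add(-4, -5), 5), -4) = Mul(Mul(-9, 5), -4) = Mul(-45, -4) = 180)
Pow(Function('G')(B), -1) = Pow(-116, -1) = Rational(-1, 116)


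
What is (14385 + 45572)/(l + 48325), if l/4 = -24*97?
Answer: 59957/39013 ≈ 1.5368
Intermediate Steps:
l = -9312 (l = 4*(-24*97) = 4*(-2328) = -9312)
(14385 + 45572)/(l + 48325) = (14385 + 45572)/(-9312 + 48325) = 59957/39013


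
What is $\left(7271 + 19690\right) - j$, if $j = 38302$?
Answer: $-11341$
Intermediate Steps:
$\left(7271 + 19690\right) - j = \left(7271 + 19690\right) - 38302 = 26961 - 38302 = -11341$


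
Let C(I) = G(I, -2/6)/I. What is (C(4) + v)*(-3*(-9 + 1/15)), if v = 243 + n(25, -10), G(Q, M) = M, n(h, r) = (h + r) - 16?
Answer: 194501/30 ≈ 6483.4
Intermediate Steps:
n(h, r) = -16 + h + r
C(I) = -1/(3*I) (C(I) = (-2/6)/I = (-2*⅙)/I = -1/(3*I))
v = 242 (v = 243 + (-16 + 25 - 10) = 243 - 1 = 242)
(C(4) + v)*(-3*(-9 + 1/15)) = (-⅓/4 + 242)*(-3*(-9 + 1/15)) = (-⅓*¼ + 242)*(-3*(-9 + 1/15)) = (-1/12 + 242)*(-3*(-134/15)) = (2903/12)*(134/5) = 194501/30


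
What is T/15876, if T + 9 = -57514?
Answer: -57523/15876 ≈ -3.6233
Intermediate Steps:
T = -57523 (T = -9 - 57514 = -57523)
T/15876 = -57523/15876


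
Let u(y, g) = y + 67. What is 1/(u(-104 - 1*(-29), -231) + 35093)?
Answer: 1/35085 ≈ 2.8502e-5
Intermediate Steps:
u(y, g) = 67 + y
1/(u(-104 - 1*(-29), -231) + 35093) = 1/((67 + (-104 - 1*(-29))) + 35093) = 1/((67 + (-104 + 29)) + 35093) = 1/((67 - 75) + 35093) = 1/(-8 + 35093) = 1/35085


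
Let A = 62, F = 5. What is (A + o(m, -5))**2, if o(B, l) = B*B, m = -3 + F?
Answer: 4356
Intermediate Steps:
m = 2 (m = -3 + 5 = 2)
o(B, l) = B**2
(A + o(m, -5))**2 = (62 + 2**2)**2 = (62 + 4)**2 = 66**2 = 4356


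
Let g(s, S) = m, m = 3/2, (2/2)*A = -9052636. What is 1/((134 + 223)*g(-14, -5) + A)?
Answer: -2/18104201 ≈ -1.1047e-7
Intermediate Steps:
A = -9052636
m = 3/2 (m = 3*(1/2) = 3/2 ≈ 1.5000)
g(s, S) = 3/2
1/((134 + 223)*g(-14, -5) + A) = 1/((134 + 223)*(3/2) - 9052636) = 1/(357*(3/2) - 9052636) = 1/(1071/2 - 9052636) = 1/(-18104201/2) = -2/18104201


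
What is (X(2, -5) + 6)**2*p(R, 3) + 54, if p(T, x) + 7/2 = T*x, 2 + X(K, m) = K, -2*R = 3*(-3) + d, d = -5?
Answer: 684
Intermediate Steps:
R = 7 (R = -(3*(-3) - 5)/2 = -(-9 - 5)/2 = -1/2*(-14) = 7)
X(K, m) = -2 + K
p(T, x) = -7/2 + T*x
(X(2, -5) + 6)**2*p(R, 3) + 54 = ((-2 + 2) + 6)**2*(-7/2 + 7*3) + 54 = (0 + 6)**2*(-7/2 + 21) + 54 = 6**2*(35/2) + 54 = 36*(35/2) + 54 = 630 + 54 = 684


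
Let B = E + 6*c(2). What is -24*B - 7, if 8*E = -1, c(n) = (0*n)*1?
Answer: -4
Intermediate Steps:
c(n) = 0 (c(n) = 0*1 = 0)
E = -1/8 (E = (1/8)*(-1) = -1/8 ≈ -0.12500)
B = -1/8 (B = -1/8 + 6*0 = -1/8 + 0 = -1/8 ≈ -0.12500)
-24*B - 7 = -24*(-1/8) - 7 = 3 - 7 = -4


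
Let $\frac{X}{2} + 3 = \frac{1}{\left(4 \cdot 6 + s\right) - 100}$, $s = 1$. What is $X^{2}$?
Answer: $\frac{204304}{5625} \approx 36.321$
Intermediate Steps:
$X = - \frac{452}{75}$ ($X = -6 + \frac{2}{\left(4 \cdot 6 + 1\right) - 100} = -6 + \frac{2}{\left(24 + 1\right) - 100} = -6 + \frac{2}{25 - 100} = -6 + \frac{2}{-75} = -6 + 2 \left(- \frac{1}{75}\right) = -6 - \frac{2}{75} = - \frac{452}{75} \approx -6.0267$)
$X^{2} = \left(- \frac{452}{75}\right)^{2} = \frac{204304}{5625}$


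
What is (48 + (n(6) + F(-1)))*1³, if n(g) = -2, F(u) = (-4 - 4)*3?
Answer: 22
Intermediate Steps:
F(u) = -24 (F(u) = -8*3 = -24)
(48 + (n(6) + F(-1)))*1³ = (48 + (-2 - 24))*1³ = (48 - 26)*1 = 22*1 = 22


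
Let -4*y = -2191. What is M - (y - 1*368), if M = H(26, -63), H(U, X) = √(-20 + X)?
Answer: -719/4 + I*√83 ≈ -179.75 + 9.1104*I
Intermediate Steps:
y = 2191/4 (y = -¼*(-2191) = 2191/4 ≈ 547.75)
M = I*√83 (M = √(-20 - 63) = √(-83) = I*√83 ≈ 9.1104*I)
M - (y - 1*368) = I*√83 - (2191/4 - 1*368) = I*√83 - (2191/4 - 368) = I*√83 - 1*719/4 = I*√83 - 719/4 = -719/4 + I*√83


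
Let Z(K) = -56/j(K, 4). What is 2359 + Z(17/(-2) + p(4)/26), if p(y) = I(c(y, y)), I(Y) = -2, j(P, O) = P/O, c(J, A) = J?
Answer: 531881/223 ≈ 2385.1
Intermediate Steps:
p(y) = -2
Z(K) = -224/K (Z(K) = -56*4/K = -224/K)
2359 + Z(17/(-2) + p(4)/26) = 2359 - 224/(17/(-2) - 2/26) = 2359 - 224/(17*(-½) - 2*1/26) = 2359 - 224/(-17/2 - 1/13) = 2359 - 224/(-223/26) = 2359 - 224*(-26/223) = 2359 + 5824/223 = 531881/223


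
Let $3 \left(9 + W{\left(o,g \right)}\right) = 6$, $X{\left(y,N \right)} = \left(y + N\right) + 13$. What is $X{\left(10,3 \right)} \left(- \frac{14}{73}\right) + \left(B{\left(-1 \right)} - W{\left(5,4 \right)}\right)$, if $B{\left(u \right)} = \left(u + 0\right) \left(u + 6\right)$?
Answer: $- \frac{218}{73} \approx -2.9863$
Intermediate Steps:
$X{\left(y,N \right)} = 13 + N + y$ ($X{\left(y,N \right)} = \left(N + y\right) + 13 = 13 + N + y$)
$B{\left(u \right)} = u \left(6 + u\right)$
$W{\left(o,g \right)} = -7$ ($W{\left(o,g \right)} = -9 + \frac{1}{3} \cdot 6 = -9 + 2 = -7$)
$X{\left(10,3 \right)} \left(- \frac{14}{73}\right) + \left(B{\left(-1 \right)} - W{\left(5,4 \right)}\right) = \left(13 + 3 + 10\right) \left(- \frac{14}{73}\right) - -2 = 26 \left(\left(-14\right) \frac{1}{73}\right) + \left(\left(-1\right) 5 + 7\right) = 26 \left(- \frac{14}{73}\right) + \left(-5 + 7\right) = - \frac{364}{73} + 2 = - \frac{218}{73}$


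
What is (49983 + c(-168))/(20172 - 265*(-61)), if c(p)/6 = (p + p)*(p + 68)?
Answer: 251583/36337 ≈ 6.9236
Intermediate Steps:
c(p) = 12*p*(68 + p) (c(p) = 6*((p + p)*(p + 68)) = 6*((2*p)*(68 + p)) = 6*(2*p*(68 + p)) = 12*p*(68 + p))
(49983 + c(-168))/(20172 - 265*(-61)) = (49983 + 12*(-168)*(68 - 168))/(20172 - 265*(-61)) = (49983 + 12*(-168)*(-100))/(20172 + 16165) = (49983 + 201600)/36337 = 251583*(1/36337) = 251583/36337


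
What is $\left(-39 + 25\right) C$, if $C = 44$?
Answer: $-616$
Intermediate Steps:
$\left(-39 + 25\right) C = \left(-39 + 25\right) 44 = \left(-14\right) 44 = -616$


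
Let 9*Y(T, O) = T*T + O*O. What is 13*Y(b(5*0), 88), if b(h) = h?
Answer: 100672/9 ≈ 11186.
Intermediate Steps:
Y(T, O) = O²/9 + T²/9 (Y(T, O) = (T*T + O*O)/9 = (T² + O²)/9 = (O² + T²)/9 = O²/9 + T²/9)
13*Y(b(5*0), 88) = 13*((⅑)*88² + (5*0)²/9) = 13*((⅑)*7744 + (⅑)*0²) = 13*(7744/9 + (⅑)*0) = 13*(7744/9 + 0) = 13*(7744/9) = 100672/9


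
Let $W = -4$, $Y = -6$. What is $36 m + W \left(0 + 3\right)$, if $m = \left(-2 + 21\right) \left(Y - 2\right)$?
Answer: $-5484$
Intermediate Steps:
$m = -152$ ($m = \left(-2 + 21\right) \left(-6 - 2\right) = 19 \left(-8\right) = -152$)
$36 m + W \left(0 + 3\right) = 36 \left(-152\right) - 4 \left(0 + 3\right) = -5472 - 12 = -5484$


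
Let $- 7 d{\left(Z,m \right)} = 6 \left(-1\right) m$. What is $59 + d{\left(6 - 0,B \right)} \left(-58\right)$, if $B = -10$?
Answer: $\frac{3893}{7} \approx 556.14$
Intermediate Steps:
$d{\left(Z,m \right)} = \frac{6 m}{7}$ ($d{\left(Z,m \right)} = - \frac{6 \left(-1\right) m}{7} = - \frac{\left(-6\right) m}{7} = \frac{6 m}{7}$)
$59 + d{\left(6 - 0,B \right)} \left(-58\right) = 59 + \frac{6}{7} \left(-10\right) \left(-58\right) = 59 - - \frac{3480}{7} = 59 + \frac{3480}{7} = \frac{3893}{7}$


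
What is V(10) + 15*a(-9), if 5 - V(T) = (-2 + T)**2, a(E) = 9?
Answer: 76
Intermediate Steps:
V(T) = 5 - (-2 + T)**2
V(10) + 15*a(-9) = (5 - (-2 + 10)**2) + 15*9 = (5 - 1*8**2) + 135 = (5 - 1*64) + 135 = (5 - 64) + 135 = -59 + 135 = 76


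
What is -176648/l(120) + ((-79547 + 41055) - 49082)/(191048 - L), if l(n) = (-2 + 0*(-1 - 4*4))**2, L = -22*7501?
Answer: -7862425457/178035 ≈ -44162.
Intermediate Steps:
L = -165022
l(n) = 4 (l(n) = (-2 + 0*(-1 - 16))**2 = (-2 + 0*(-17))**2 = (-2 + 0)**2 = (-2)**2 = 4)
-176648/l(120) + ((-79547 + 41055) - 49082)/(191048 - L) = -176648/4 + ((-79547 + 41055) - 49082)/(191048 - 1*(-165022)) = -176648*1/4 + (-38492 - 49082)/(191048 + 165022) = -44162 - 87574/356070 = -44162 - 87574*1/356070 = -44162 - 43787/178035 = -7862425457/178035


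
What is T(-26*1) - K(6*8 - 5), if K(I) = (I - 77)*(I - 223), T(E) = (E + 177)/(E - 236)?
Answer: -1603591/262 ≈ -6120.6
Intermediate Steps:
T(E) = (177 + E)/(-236 + E)
K(I) = (-223 + I)*(-77 + I) (K(I) = (-77 + I)*(-223 + I) = (-223 + I)*(-77 + I))
T(-26*1) - K(6*8 - 5) = (177 - 26*1)/(-236 - 26*1) - (17171 + (6*8 - 5)² - 300*(6*8 - 5)) = (177 - 26)/(-236 - 26) - (17171 + (48 - 5)² - 300*(48 - 5)) = 151/(-262) - (17171 + 43² - 300*43) = -1/262*151 - (17171 + 1849 - 12900) = -151/262 - 1*6120 = -151/262 - 6120 = -1603591/262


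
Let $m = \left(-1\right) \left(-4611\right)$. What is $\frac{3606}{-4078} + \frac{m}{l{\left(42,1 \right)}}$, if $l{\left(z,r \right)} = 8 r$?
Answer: $\frac{9387405}{16312} \approx 575.49$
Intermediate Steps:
$m = 4611$
$\frac{3606}{-4078} + \frac{m}{l{\left(42,1 \right)}} = \frac{3606}{-4078} + \frac{4611}{8 \cdot 1} = 3606 \left(- \frac{1}{4078}\right) + \frac{4611}{8} = - \frac{1803}{2039} + 4611 \cdot \frac{1}{8} = - \frac{1803}{2039} + \frac{4611}{8} = \frac{9387405}{16312}$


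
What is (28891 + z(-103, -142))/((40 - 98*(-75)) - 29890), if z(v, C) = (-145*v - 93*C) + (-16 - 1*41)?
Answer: -2279/900 ≈ -2.5322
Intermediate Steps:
z(v, C) = -57 - 145*v - 93*C (z(v, C) = (-145*v - 93*C) + (-16 - 41) = (-145*v - 93*C) - 57 = -57 - 145*v - 93*C)
(28891 + z(-103, -142))/((40 - 98*(-75)) - 29890) = (28891 + (-57 - 145*(-103) - 93*(-142)))/((40 - 98*(-75)) - 29890) = (28891 + (-57 + 14935 + 13206))/((40 + 7350) - 29890) = (28891 + 28084)/(7390 - 29890) = 56975/(-22500) = 56975*(-1/22500) = -2279/900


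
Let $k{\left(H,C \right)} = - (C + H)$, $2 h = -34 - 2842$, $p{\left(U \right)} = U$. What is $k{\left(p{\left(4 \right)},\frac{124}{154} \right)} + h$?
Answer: $- \frac{111096}{77} \approx -1442.8$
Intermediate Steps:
$h = -1438$ ($h = \frac{-34 - 2842}{2} = \frac{1}{2} \left(-2876\right) = -1438$)
$k{\left(H,C \right)} = - C - H$
$k{\left(p{\left(4 \right)},\frac{124}{154} \right)} + h = \left(- \frac{124}{154} - 4\right) - 1438 = \left(\left(-1\right) \frac{62}{77} - 4\right) - 1438 = \left(- \frac{62}{77} - 4\right) - 1438 = - \frac{370}{77} - 1438 = - \frac{111096}{77}$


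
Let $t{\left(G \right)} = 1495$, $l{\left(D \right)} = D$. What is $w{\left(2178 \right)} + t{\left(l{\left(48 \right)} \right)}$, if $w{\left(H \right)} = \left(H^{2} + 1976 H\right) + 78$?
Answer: $9048985$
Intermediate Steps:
$w{\left(H \right)} = 78 + H^{2} + 1976 H$
$w{\left(2178 \right)} + t{\left(l{\left(48 \right)} \right)} = \left(78 + 2178^{2} + 1976 \cdot 2178\right) + 1495 = \left(78 + 4743684 + 4303728\right) + 1495 = 9047490 + 1495 = 9048985$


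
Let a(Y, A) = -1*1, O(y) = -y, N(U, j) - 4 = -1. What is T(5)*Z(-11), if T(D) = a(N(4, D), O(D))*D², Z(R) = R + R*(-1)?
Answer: 0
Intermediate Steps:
N(U, j) = 3 (N(U, j) = 4 - 1 = 3)
a(Y, A) = -1
Z(R) = 0 (Z(R) = R - R = 0)
T(D) = -D²
T(5)*Z(-11) = -1*5²*0 = -1*25*0 = -25*0 = 0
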